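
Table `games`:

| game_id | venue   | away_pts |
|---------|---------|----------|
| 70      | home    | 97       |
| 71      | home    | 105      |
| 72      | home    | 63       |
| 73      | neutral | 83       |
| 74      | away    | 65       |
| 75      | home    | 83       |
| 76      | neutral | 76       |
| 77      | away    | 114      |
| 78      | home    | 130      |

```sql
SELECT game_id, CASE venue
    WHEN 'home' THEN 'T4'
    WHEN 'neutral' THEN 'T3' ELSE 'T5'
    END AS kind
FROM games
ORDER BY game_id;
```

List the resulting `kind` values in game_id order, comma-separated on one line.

T4, T4, T4, T3, T5, T4, T3, T5, T4

game_id=70: venue='home' → T4
game_id=71: venue='home' → T4
game_id=72: venue='home' → T4
game_id=73: venue='neutral' → T3
game_id=74: ELSE → T5
game_id=75: venue='home' → T4
game_id=76: venue='neutral' → T3
game_id=77: ELSE → T5
game_id=78: venue='home' → T4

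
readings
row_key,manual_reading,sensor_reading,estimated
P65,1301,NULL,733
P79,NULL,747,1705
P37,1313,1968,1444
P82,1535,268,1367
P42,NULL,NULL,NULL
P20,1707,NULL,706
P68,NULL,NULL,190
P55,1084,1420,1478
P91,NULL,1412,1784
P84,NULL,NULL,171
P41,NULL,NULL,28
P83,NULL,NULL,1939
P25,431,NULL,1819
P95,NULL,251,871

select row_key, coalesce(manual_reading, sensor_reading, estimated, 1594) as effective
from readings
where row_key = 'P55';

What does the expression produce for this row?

1084

row_key = P55: manual_reading=1084, sensor_reading=1420, estimated=1478.
manual_reading=1084 → 1084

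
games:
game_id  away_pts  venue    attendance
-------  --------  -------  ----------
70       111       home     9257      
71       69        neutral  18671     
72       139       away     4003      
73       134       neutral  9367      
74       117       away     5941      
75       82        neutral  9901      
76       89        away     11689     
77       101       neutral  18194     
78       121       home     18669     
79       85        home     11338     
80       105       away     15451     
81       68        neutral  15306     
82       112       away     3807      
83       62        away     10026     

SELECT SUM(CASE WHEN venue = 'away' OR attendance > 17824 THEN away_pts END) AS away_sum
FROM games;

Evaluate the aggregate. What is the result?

915

game_id=70: ✗
game_id=71: ✓ → 69
game_id=72: ✓ → 139
game_id=73: ✗
game_id=74: ✓ → 117
game_id=75: ✗
game_id=76: ✓ → 89
game_id=77: ✓ → 101
game_id=78: ✓ → 121
game_id=79: ✗
game_id=80: ✓ → 105
game_id=81: ✗
game_id=82: ✓ → 112
game_id=83: ✓ → 62
away_sum = 69 + 139 + 117 + 89 + 101 + 121 + 105 + 112 + 62 = 915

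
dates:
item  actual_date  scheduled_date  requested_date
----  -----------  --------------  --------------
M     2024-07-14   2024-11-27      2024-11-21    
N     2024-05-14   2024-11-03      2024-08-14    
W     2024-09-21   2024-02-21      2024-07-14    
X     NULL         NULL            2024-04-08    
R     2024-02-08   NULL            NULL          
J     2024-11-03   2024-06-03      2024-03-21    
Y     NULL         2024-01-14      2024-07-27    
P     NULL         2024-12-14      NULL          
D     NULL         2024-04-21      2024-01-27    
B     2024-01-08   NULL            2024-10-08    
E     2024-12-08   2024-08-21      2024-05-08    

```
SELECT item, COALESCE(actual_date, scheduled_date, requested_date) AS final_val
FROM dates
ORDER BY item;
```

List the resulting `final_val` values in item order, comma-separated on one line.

item=B: actual_date=2024-01-08 → 2024-01-08
item=D: actual_date=NULL, scheduled_date=2024-04-21 → 2024-04-21
item=E: actual_date=2024-12-08 → 2024-12-08
item=J: actual_date=2024-11-03 → 2024-11-03
item=M: actual_date=2024-07-14 → 2024-07-14
item=N: actual_date=2024-05-14 → 2024-05-14
item=P: actual_date=NULL, scheduled_date=2024-12-14 → 2024-12-14
item=R: actual_date=2024-02-08 → 2024-02-08
item=W: actual_date=2024-09-21 → 2024-09-21
item=X: actual_date=NULL, scheduled_date=NULL, requested_date=2024-04-08 → 2024-04-08
item=Y: actual_date=NULL, scheduled_date=2024-01-14 → 2024-01-14

2024-01-08, 2024-04-21, 2024-12-08, 2024-11-03, 2024-07-14, 2024-05-14, 2024-12-14, 2024-02-08, 2024-09-21, 2024-04-08, 2024-01-14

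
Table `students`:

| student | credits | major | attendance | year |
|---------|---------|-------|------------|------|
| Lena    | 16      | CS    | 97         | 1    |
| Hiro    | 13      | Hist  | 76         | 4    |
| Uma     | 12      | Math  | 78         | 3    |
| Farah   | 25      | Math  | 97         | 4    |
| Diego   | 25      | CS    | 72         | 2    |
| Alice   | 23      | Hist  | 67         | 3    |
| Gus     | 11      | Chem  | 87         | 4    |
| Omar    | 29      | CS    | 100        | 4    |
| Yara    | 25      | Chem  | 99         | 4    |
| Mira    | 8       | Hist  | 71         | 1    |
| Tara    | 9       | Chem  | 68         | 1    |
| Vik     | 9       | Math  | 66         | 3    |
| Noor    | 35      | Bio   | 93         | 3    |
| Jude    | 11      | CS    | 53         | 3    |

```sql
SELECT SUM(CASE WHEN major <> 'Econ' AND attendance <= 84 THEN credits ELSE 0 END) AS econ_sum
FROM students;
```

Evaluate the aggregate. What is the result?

student=Lena: ✗
student=Hiro: ✓ → 13
student=Uma: ✓ → 12
student=Farah: ✗
student=Diego: ✓ → 25
student=Alice: ✓ → 23
student=Gus: ✗
student=Omar: ✗
student=Yara: ✗
student=Mira: ✓ → 8
student=Tara: ✓ → 9
student=Vik: ✓ → 9
student=Noor: ✗
student=Jude: ✓ → 11
econ_sum = 13 + 12 + 25 + 23 + 8 + 9 + 9 + 11 = 110

110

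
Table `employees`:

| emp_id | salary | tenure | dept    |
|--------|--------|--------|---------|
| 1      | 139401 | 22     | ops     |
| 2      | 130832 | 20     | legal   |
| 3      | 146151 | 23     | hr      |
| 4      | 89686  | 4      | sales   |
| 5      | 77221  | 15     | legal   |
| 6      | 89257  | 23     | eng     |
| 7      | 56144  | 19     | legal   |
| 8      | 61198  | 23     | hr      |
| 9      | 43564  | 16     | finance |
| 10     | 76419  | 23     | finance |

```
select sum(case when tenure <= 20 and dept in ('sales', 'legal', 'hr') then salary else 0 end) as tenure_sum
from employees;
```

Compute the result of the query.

emp_id=1: ✗
emp_id=2: ✓ → 130832
emp_id=3: ✗
emp_id=4: ✓ → 89686
emp_id=5: ✓ → 77221
emp_id=6: ✗
emp_id=7: ✓ → 56144
emp_id=8: ✗
emp_id=9: ✗
emp_id=10: ✗
tenure_sum = 130832 + 89686 + 77221 + 56144 = 353883

353883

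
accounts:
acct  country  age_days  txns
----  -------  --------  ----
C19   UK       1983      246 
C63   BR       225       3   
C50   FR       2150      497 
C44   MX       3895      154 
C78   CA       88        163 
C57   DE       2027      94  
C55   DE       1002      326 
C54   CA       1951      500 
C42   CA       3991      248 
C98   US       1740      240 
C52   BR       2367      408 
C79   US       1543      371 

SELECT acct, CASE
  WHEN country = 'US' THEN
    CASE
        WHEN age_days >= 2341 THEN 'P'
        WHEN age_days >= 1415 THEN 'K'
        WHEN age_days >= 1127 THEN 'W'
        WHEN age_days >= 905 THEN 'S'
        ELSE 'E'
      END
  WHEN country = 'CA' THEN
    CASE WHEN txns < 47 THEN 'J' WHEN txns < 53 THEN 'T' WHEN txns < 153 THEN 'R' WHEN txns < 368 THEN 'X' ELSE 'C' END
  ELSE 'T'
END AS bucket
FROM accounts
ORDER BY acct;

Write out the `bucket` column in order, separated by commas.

acct=C19: country='UK' → outer ELSE → T
acct=C42: country='CA' → inner[txns < 368] → X
acct=C44: country='MX' → outer ELSE → T
acct=C50: country='FR' → outer ELSE → T
acct=C52: country='BR' → outer ELSE → T
acct=C54: country='CA' → inner[ELSE] → C
acct=C55: country='DE' → outer ELSE → T
acct=C57: country='DE' → outer ELSE → T
acct=C63: country='BR' → outer ELSE → T
acct=C78: country='CA' → inner[txns < 368] → X
acct=C79: country='US' → inner[age_days >= 1415] → K
acct=C98: country='US' → inner[age_days >= 1415] → K

T, X, T, T, T, C, T, T, T, X, K, K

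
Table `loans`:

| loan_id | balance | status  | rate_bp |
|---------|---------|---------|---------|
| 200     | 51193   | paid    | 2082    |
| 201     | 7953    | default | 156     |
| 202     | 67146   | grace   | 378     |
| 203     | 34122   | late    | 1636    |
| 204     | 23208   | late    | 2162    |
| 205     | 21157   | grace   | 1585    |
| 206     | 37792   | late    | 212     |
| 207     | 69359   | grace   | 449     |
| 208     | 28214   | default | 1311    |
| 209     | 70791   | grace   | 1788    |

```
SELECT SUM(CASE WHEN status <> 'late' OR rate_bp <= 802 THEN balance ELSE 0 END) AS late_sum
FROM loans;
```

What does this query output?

loan_id=200: ✓ → 51193
loan_id=201: ✓ → 7953
loan_id=202: ✓ → 67146
loan_id=203: ✗
loan_id=204: ✗
loan_id=205: ✓ → 21157
loan_id=206: ✓ → 37792
loan_id=207: ✓ → 69359
loan_id=208: ✓ → 28214
loan_id=209: ✓ → 70791
late_sum = 51193 + 7953 + 67146 + 21157 + 37792 + 69359 + 28214 + 70791 = 353605

353605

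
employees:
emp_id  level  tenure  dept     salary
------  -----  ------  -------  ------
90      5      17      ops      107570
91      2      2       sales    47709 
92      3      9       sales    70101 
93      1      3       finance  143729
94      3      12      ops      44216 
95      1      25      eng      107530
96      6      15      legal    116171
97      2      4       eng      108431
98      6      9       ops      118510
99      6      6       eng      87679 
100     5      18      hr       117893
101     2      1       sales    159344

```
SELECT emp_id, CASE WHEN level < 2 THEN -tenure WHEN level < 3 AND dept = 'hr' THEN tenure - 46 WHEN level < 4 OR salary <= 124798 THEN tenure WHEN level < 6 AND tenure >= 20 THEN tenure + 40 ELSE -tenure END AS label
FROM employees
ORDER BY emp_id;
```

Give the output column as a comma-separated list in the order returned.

emp_id=90: level < 4 OR salary <= 124798 → 17
emp_id=91: level < 4 OR salary <= 124798 → 2
emp_id=92: level < 4 OR salary <= 124798 → 9
emp_id=93: level < 2 → -3
emp_id=94: level < 4 OR salary <= 124798 → 12
emp_id=95: level < 2 → -25
emp_id=96: level < 4 OR salary <= 124798 → 15
emp_id=97: level < 4 OR salary <= 124798 → 4
emp_id=98: level < 4 OR salary <= 124798 → 9
emp_id=99: level < 4 OR salary <= 124798 → 6
emp_id=100: level < 4 OR salary <= 124798 → 18
emp_id=101: level < 4 OR salary <= 124798 → 1

17, 2, 9, -3, 12, -25, 15, 4, 9, 6, 18, 1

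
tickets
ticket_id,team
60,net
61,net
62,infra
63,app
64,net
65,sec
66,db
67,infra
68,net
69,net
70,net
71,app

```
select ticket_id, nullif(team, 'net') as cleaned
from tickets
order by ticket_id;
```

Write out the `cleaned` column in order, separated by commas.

ticket_id=60: team=net vs net: equal → NULL
ticket_id=61: team=net vs net: equal → NULL
ticket_id=62: team=infra vs net: differ → infra
ticket_id=63: team=app vs net: differ → app
ticket_id=64: team=net vs net: equal → NULL
ticket_id=65: team=sec vs net: differ → sec
ticket_id=66: team=db vs net: differ → db
ticket_id=67: team=infra vs net: differ → infra
ticket_id=68: team=net vs net: equal → NULL
ticket_id=69: team=net vs net: equal → NULL
ticket_id=70: team=net vs net: equal → NULL
ticket_id=71: team=app vs net: differ → app

NULL, NULL, infra, app, NULL, sec, db, infra, NULL, NULL, NULL, app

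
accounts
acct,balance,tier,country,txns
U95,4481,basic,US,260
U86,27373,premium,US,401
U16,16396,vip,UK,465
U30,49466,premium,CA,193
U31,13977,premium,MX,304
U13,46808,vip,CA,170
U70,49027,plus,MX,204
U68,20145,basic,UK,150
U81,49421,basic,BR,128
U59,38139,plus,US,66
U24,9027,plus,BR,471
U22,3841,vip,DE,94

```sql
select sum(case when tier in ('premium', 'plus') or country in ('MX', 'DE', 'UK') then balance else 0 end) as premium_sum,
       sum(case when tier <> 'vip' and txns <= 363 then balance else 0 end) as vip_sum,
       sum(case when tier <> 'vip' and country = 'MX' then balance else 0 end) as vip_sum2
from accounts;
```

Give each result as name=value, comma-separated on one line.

premium_sum=227391, vip_sum=224656, vip_sum2=63004

[premium_sum: tier in ('premium', 'plus') or country in ('MX', 'DE', 'UK')]
acct=U95: ✗
acct=U86: ✓ → 27373
acct=U16: ✓ → 16396
acct=U30: ✓ → 49466
acct=U31: ✓ → 13977
acct=U13: ✗
acct=U70: ✓ → 49027
acct=U68: ✓ → 20145
acct=U81: ✗
acct=U59: ✓ → 38139
acct=U24: ✓ → 9027
acct=U22: ✓ → 3841
premium_sum = 27373 + 16396 + 49466 + 13977 + 49027 + 20145 + 38139 + 9027 + 3841 = 227391
—
[vip_sum: tier <> 'vip' and txns <= 363]
acct=U95: ✓ → 4481
acct=U86: ✗
acct=U16: ✗
acct=U30: ✓ → 49466
acct=U31: ✓ → 13977
acct=U13: ✗
acct=U70: ✓ → 49027
acct=U68: ✓ → 20145
acct=U81: ✓ → 49421
acct=U59: ✓ → 38139
acct=U24: ✗
acct=U22: ✗
vip_sum = 4481 + 49466 + 13977 + 49027 + 20145 + 49421 + 38139 = 224656
—
[vip_sum2: tier <> 'vip' and country = 'MX']
acct=U95: ✗
acct=U86: ✗
acct=U16: ✗
acct=U30: ✗
acct=U31: ✓ → 13977
acct=U13: ✗
acct=U70: ✓ → 49027
acct=U68: ✗
acct=U81: ✗
acct=U59: ✗
acct=U24: ✗
acct=U22: ✗
vip_sum2 = 13977 + 49027 = 63004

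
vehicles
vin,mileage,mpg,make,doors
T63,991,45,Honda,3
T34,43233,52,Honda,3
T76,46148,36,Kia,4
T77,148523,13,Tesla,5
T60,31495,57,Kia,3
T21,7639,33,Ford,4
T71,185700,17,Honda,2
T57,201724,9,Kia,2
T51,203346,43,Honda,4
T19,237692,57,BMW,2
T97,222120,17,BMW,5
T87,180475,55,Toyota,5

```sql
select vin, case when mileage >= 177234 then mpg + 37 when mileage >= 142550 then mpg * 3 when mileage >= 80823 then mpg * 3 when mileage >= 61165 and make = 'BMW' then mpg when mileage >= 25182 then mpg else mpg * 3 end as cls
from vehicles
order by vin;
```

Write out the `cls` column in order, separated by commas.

94, 99, 52, 80, 46, 57, 135, 54, 36, 39, 92, 54

vin=T19: mileage >= 177234 → 94
vin=T21: ELSE → 99
vin=T34: mileage >= 25182 → 52
vin=T51: mileage >= 177234 → 80
vin=T57: mileage >= 177234 → 46
vin=T60: mileage >= 25182 → 57
vin=T63: ELSE → 135
vin=T71: mileage >= 177234 → 54
vin=T76: mileage >= 25182 → 36
vin=T77: mileage >= 142550 → 39
vin=T87: mileage >= 177234 → 92
vin=T97: mileage >= 177234 → 54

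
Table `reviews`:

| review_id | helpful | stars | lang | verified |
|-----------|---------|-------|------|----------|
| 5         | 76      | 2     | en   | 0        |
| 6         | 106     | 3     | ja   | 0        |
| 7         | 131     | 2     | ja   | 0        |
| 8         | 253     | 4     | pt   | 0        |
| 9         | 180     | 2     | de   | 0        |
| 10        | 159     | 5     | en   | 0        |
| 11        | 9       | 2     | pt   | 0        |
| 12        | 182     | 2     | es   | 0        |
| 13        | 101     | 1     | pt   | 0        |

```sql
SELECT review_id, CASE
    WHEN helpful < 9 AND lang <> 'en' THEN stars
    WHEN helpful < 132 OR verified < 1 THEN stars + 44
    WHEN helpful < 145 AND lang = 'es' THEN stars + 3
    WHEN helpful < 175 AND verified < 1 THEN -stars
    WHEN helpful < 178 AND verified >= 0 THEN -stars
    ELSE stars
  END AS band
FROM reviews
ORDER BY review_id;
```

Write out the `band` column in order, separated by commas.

46, 47, 46, 48, 46, 49, 46, 46, 45

review_id=5: helpful < 132 OR verified < 1 → 46
review_id=6: helpful < 132 OR verified < 1 → 47
review_id=7: helpful < 132 OR verified < 1 → 46
review_id=8: helpful < 132 OR verified < 1 → 48
review_id=9: helpful < 132 OR verified < 1 → 46
review_id=10: helpful < 132 OR verified < 1 → 49
review_id=11: helpful < 132 OR verified < 1 → 46
review_id=12: helpful < 132 OR verified < 1 → 46
review_id=13: helpful < 132 OR verified < 1 → 45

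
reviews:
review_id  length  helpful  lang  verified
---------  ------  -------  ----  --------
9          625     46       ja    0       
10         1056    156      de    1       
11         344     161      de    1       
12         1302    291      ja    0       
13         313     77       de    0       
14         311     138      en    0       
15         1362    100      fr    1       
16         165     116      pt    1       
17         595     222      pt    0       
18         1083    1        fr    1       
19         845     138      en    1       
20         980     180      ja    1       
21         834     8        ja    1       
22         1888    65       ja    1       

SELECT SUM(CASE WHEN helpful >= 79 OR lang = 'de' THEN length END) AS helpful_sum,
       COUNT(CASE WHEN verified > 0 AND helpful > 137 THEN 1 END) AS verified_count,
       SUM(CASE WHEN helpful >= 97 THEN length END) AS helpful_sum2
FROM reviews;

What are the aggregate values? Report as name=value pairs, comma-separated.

[helpful_sum: helpful >= 79 OR lang = 'de']
review_id=9: ✗
review_id=10: ✓ → 1056
review_id=11: ✓ → 344
review_id=12: ✓ → 1302
review_id=13: ✓ → 313
review_id=14: ✓ → 311
review_id=15: ✓ → 1362
review_id=16: ✓ → 165
review_id=17: ✓ → 595
review_id=18: ✗
review_id=19: ✓ → 845
review_id=20: ✓ → 980
review_id=21: ✗
review_id=22: ✗
helpful_sum = 1056 + 344 + 1302 + 313 + 311 + 1362 + 165 + 595 + 845 + 980 = 7273
—
[verified_count: verified > 0 AND helpful > 137]
review_id=9: ✗
review_id=10: ✓ → 1
review_id=11: ✓ → 1
review_id=12: ✗
review_id=13: ✗
review_id=14: ✗
review_id=15: ✗
review_id=16: ✗
review_id=17: ✗
review_id=18: ✗
review_id=19: ✓ → 1
review_id=20: ✓ → 1
review_id=21: ✗
review_id=22: ✗
verified_count = COUNT(1, 1, 1, 1) = 4
—
[helpful_sum2: helpful >= 97]
review_id=9: ✗
review_id=10: ✓ → 1056
review_id=11: ✓ → 344
review_id=12: ✓ → 1302
review_id=13: ✗
review_id=14: ✓ → 311
review_id=15: ✓ → 1362
review_id=16: ✓ → 165
review_id=17: ✓ → 595
review_id=18: ✗
review_id=19: ✓ → 845
review_id=20: ✓ → 980
review_id=21: ✗
review_id=22: ✗
helpful_sum2 = 1056 + 344 + 1302 + 311 + 1362 + 165 + 595 + 845 + 980 = 6960

helpful_sum=7273, verified_count=4, helpful_sum2=6960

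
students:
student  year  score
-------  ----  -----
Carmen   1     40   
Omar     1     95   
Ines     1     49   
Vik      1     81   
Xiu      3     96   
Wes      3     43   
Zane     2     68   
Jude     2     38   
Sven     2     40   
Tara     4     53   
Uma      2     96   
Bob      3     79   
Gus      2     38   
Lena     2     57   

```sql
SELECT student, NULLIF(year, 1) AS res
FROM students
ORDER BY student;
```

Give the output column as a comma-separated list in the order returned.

student=Bob: year=3 vs 1: differ → 3
student=Carmen: year=1 vs 1: equal → NULL
student=Gus: year=2 vs 1: differ → 2
student=Ines: year=1 vs 1: equal → NULL
student=Jude: year=2 vs 1: differ → 2
student=Lena: year=2 vs 1: differ → 2
student=Omar: year=1 vs 1: equal → NULL
student=Sven: year=2 vs 1: differ → 2
student=Tara: year=4 vs 1: differ → 4
student=Uma: year=2 vs 1: differ → 2
student=Vik: year=1 vs 1: equal → NULL
student=Wes: year=3 vs 1: differ → 3
student=Xiu: year=3 vs 1: differ → 3
student=Zane: year=2 vs 1: differ → 2

3, NULL, 2, NULL, 2, 2, NULL, 2, 4, 2, NULL, 3, 3, 2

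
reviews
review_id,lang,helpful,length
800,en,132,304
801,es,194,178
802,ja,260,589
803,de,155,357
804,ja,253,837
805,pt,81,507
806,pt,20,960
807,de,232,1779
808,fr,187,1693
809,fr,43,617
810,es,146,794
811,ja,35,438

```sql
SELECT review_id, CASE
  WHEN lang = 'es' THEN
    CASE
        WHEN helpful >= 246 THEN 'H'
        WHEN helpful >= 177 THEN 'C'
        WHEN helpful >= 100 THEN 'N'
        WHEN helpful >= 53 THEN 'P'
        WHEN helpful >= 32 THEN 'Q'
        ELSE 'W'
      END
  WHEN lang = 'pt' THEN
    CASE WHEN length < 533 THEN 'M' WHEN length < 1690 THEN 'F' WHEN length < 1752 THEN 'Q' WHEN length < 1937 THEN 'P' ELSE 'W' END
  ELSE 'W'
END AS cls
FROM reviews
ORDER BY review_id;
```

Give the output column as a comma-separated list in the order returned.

review_id=800: lang='en' → outer ELSE → W
review_id=801: lang='es' → inner[helpful >= 177] → C
review_id=802: lang='ja' → outer ELSE → W
review_id=803: lang='de' → outer ELSE → W
review_id=804: lang='ja' → outer ELSE → W
review_id=805: lang='pt' → inner[length < 533] → M
review_id=806: lang='pt' → inner[length < 1690] → F
review_id=807: lang='de' → outer ELSE → W
review_id=808: lang='fr' → outer ELSE → W
review_id=809: lang='fr' → outer ELSE → W
review_id=810: lang='es' → inner[helpful >= 100] → N
review_id=811: lang='ja' → outer ELSE → W

W, C, W, W, W, M, F, W, W, W, N, W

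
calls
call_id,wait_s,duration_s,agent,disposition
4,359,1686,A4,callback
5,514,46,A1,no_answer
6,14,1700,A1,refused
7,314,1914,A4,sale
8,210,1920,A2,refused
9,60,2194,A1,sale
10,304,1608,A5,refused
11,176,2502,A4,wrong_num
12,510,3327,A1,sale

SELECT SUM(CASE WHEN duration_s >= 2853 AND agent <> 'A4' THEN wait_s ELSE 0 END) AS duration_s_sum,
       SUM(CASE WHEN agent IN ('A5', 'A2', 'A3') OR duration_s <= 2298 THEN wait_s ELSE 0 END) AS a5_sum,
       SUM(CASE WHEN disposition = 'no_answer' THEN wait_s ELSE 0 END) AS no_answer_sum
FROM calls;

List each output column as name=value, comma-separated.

duration_s_sum=510, a5_sum=1775, no_answer_sum=514

[duration_s_sum: duration_s >= 2853 AND agent <> 'A4']
call_id=4: ✗
call_id=5: ✗
call_id=6: ✗
call_id=7: ✗
call_id=8: ✗
call_id=9: ✗
call_id=10: ✗
call_id=11: ✗
call_id=12: ✓ → 510
duration_s_sum = 510
—
[a5_sum: agent IN ('A5', 'A2', 'A3') OR duration_s <= 2298]
call_id=4: ✓ → 359
call_id=5: ✓ → 514
call_id=6: ✓ → 14
call_id=7: ✓ → 314
call_id=8: ✓ → 210
call_id=9: ✓ → 60
call_id=10: ✓ → 304
call_id=11: ✗
call_id=12: ✗
a5_sum = 359 + 514 + 14 + 314 + 210 + 60 + 304 = 1775
—
[no_answer_sum: disposition = 'no_answer']
call_id=4: ✗
call_id=5: ✓ → 514
call_id=6: ✗
call_id=7: ✗
call_id=8: ✗
call_id=9: ✗
call_id=10: ✗
call_id=11: ✗
call_id=12: ✗
no_answer_sum = 514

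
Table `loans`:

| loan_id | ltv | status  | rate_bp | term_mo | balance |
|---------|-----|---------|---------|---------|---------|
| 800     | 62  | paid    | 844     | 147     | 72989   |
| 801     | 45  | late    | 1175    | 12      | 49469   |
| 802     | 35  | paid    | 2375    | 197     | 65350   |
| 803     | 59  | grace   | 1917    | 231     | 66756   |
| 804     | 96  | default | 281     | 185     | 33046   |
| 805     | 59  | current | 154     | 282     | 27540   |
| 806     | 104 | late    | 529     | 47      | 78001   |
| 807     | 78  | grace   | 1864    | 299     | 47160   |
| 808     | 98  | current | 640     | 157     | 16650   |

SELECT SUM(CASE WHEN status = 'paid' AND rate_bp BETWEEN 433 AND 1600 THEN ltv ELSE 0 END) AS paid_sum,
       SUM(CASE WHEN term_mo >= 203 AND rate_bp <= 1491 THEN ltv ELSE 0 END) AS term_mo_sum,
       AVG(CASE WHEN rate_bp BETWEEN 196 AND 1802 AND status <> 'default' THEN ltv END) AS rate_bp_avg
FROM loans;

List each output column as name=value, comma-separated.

[paid_sum: status = 'paid' AND rate_bp BETWEEN 433 AND 1600]
loan_id=800: ✓ → 62
loan_id=801: ✗
loan_id=802: ✗
loan_id=803: ✗
loan_id=804: ✗
loan_id=805: ✗
loan_id=806: ✗
loan_id=807: ✗
loan_id=808: ✗
paid_sum = 62
—
[term_mo_sum: term_mo >= 203 AND rate_bp <= 1491]
loan_id=800: ✗
loan_id=801: ✗
loan_id=802: ✗
loan_id=803: ✗
loan_id=804: ✗
loan_id=805: ✓ → 59
loan_id=806: ✗
loan_id=807: ✗
loan_id=808: ✗
term_mo_sum = 59
—
[rate_bp_avg: rate_bp BETWEEN 196 AND 1802 AND status <> 'default']
loan_id=800: ✓ → 62
loan_id=801: ✓ → 45
loan_id=802: ✗
loan_id=803: ✗
loan_id=804: ✗
loan_id=805: ✗
loan_id=806: ✓ → 104
loan_id=807: ✗
loan_id=808: ✓ → 98
rate_bp_avg = (62 + 45 + 104 + 98) / 4 = 77.25

paid_sum=62, term_mo_sum=59, rate_bp_avg=77.25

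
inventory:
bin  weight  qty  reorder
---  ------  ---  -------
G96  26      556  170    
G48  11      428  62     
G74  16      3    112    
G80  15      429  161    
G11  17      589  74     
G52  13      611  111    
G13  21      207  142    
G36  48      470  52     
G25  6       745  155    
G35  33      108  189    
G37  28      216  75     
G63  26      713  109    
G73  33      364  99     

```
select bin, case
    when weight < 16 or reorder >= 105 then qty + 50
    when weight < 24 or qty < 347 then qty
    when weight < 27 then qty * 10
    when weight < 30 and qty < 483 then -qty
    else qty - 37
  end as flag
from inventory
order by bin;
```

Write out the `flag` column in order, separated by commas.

bin=G11: weight < 24 or qty < 347 → 589
bin=G13: weight < 16 or reorder >= 105 → 257
bin=G25: weight < 16 or reorder >= 105 → 795
bin=G35: weight < 16 or reorder >= 105 → 158
bin=G36: ELSE → 433
bin=G37: weight < 24 or qty < 347 → 216
bin=G48: weight < 16 or reorder >= 105 → 478
bin=G52: weight < 16 or reorder >= 105 → 661
bin=G63: weight < 16 or reorder >= 105 → 763
bin=G73: ELSE → 327
bin=G74: weight < 16 or reorder >= 105 → 53
bin=G80: weight < 16 or reorder >= 105 → 479
bin=G96: weight < 16 or reorder >= 105 → 606

589, 257, 795, 158, 433, 216, 478, 661, 763, 327, 53, 479, 606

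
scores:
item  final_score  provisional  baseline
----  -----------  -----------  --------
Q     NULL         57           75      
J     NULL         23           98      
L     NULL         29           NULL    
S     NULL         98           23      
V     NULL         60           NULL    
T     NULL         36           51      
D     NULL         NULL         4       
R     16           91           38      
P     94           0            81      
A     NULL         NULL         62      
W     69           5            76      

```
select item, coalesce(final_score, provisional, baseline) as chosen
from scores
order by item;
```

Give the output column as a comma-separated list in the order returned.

62, 4, 23, 29, 94, 57, 16, 98, 36, 60, 69

item=A: final_score=NULL, provisional=NULL, baseline=62 → 62
item=D: final_score=NULL, provisional=NULL, baseline=4 → 4
item=J: final_score=NULL, provisional=23 → 23
item=L: final_score=NULL, provisional=29 → 29
item=P: final_score=94 → 94
item=Q: final_score=NULL, provisional=57 → 57
item=R: final_score=16 → 16
item=S: final_score=NULL, provisional=98 → 98
item=T: final_score=NULL, provisional=36 → 36
item=V: final_score=NULL, provisional=60 → 60
item=W: final_score=69 → 69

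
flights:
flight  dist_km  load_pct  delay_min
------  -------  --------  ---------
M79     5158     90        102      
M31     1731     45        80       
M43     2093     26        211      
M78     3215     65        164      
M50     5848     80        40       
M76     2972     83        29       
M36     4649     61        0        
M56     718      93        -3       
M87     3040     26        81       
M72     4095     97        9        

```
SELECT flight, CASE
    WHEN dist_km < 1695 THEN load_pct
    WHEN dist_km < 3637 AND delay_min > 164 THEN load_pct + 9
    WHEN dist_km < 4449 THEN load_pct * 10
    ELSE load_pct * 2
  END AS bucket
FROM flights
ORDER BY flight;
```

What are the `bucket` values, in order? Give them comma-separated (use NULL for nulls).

flight=M31: dist_km < 4449 → 450
flight=M36: ELSE → 122
flight=M43: dist_km < 3637 AND delay_min > 164 → 35
flight=M50: ELSE → 160
flight=M56: dist_km < 1695 → 93
flight=M72: dist_km < 4449 → 970
flight=M76: dist_km < 4449 → 830
flight=M78: dist_km < 4449 → 650
flight=M79: ELSE → 180
flight=M87: dist_km < 4449 → 260

450, 122, 35, 160, 93, 970, 830, 650, 180, 260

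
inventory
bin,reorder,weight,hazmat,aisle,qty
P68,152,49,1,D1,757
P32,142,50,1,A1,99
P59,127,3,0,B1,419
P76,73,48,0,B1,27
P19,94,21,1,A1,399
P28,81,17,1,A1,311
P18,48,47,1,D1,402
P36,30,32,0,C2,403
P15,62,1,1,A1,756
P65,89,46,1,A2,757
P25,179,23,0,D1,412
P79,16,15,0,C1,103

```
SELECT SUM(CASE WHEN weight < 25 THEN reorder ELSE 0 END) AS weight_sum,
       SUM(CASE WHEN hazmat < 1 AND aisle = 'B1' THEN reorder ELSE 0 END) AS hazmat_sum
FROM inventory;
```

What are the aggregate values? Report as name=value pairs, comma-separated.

weight_sum=559, hazmat_sum=200

[weight_sum: weight < 25]
bin=P68: ✗
bin=P32: ✗
bin=P59: ✓ → 127
bin=P76: ✗
bin=P19: ✓ → 94
bin=P28: ✓ → 81
bin=P18: ✗
bin=P36: ✗
bin=P15: ✓ → 62
bin=P65: ✗
bin=P25: ✓ → 179
bin=P79: ✓ → 16
weight_sum = 127 + 94 + 81 + 62 + 179 + 16 = 559
—
[hazmat_sum: hazmat < 1 AND aisle = 'B1']
bin=P68: ✗
bin=P32: ✗
bin=P59: ✓ → 127
bin=P76: ✓ → 73
bin=P19: ✗
bin=P28: ✗
bin=P18: ✗
bin=P36: ✗
bin=P15: ✗
bin=P65: ✗
bin=P25: ✗
bin=P79: ✗
hazmat_sum = 127 + 73 = 200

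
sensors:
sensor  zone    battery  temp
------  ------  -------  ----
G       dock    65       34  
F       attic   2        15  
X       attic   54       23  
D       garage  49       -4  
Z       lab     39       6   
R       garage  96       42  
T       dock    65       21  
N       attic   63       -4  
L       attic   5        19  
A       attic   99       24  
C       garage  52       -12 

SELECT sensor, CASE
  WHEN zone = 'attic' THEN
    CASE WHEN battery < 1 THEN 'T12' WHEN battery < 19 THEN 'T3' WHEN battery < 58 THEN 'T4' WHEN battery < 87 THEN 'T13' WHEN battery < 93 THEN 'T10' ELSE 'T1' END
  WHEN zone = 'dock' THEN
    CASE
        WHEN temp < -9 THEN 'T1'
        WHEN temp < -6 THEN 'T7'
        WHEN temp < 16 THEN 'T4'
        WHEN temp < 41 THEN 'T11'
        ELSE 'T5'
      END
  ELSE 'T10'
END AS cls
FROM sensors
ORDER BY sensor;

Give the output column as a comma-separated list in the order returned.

sensor=A: zone='attic' → inner[ELSE] → T1
sensor=C: zone='garage' → outer ELSE → T10
sensor=D: zone='garage' → outer ELSE → T10
sensor=F: zone='attic' → inner[battery < 19] → T3
sensor=G: zone='dock' → inner[temp < 41] → T11
sensor=L: zone='attic' → inner[battery < 19] → T3
sensor=N: zone='attic' → inner[battery < 87] → T13
sensor=R: zone='garage' → outer ELSE → T10
sensor=T: zone='dock' → inner[temp < 41] → T11
sensor=X: zone='attic' → inner[battery < 58] → T4
sensor=Z: zone='lab' → outer ELSE → T10

T1, T10, T10, T3, T11, T3, T13, T10, T11, T4, T10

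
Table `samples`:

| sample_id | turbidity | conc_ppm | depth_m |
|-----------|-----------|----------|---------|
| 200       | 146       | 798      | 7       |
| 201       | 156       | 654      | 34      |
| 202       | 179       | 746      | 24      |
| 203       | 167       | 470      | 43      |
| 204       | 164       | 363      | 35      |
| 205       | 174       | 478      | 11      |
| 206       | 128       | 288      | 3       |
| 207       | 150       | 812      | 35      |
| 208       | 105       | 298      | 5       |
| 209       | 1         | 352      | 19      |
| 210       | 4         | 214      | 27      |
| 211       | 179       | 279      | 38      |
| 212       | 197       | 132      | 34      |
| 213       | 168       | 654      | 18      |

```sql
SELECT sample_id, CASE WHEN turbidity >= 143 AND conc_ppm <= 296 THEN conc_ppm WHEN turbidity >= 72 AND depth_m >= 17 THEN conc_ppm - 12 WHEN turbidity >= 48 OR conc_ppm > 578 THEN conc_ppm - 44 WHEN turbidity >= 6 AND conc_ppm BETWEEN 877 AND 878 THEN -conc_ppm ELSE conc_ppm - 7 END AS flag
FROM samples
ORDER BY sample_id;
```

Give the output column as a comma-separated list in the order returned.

sample_id=200: turbidity >= 48 OR conc_ppm > 578 → 754
sample_id=201: turbidity >= 72 AND depth_m >= 17 → 642
sample_id=202: turbidity >= 72 AND depth_m >= 17 → 734
sample_id=203: turbidity >= 72 AND depth_m >= 17 → 458
sample_id=204: turbidity >= 72 AND depth_m >= 17 → 351
sample_id=205: turbidity >= 48 OR conc_ppm > 578 → 434
sample_id=206: turbidity >= 48 OR conc_ppm > 578 → 244
sample_id=207: turbidity >= 72 AND depth_m >= 17 → 800
sample_id=208: turbidity >= 48 OR conc_ppm > 578 → 254
sample_id=209: ELSE → 345
sample_id=210: ELSE → 207
sample_id=211: turbidity >= 143 AND conc_ppm <= 296 → 279
sample_id=212: turbidity >= 143 AND conc_ppm <= 296 → 132
sample_id=213: turbidity >= 72 AND depth_m >= 17 → 642

754, 642, 734, 458, 351, 434, 244, 800, 254, 345, 207, 279, 132, 642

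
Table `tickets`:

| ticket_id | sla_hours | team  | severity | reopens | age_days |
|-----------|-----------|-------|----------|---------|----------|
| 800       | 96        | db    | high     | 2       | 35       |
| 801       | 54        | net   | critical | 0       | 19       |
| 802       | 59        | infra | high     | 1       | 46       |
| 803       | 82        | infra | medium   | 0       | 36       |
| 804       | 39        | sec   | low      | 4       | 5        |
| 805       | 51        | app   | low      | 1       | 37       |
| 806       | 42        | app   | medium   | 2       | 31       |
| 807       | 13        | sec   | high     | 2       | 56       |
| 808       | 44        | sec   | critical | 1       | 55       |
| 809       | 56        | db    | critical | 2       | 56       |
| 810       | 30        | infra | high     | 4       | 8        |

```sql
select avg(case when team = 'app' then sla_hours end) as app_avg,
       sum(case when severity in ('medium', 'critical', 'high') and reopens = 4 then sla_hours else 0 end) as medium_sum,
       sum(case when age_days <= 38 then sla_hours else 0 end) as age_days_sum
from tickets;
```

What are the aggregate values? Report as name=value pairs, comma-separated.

[app_avg: team = 'app']
ticket_id=800: ✗
ticket_id=801: ✗
ticket_id=802: ✗
ticket_id=803: ✗
ticket_id=804: ✗
ticket_id=805: ✓ → 51
ticket_id=806: ✓ → 42
ticket_id=807: ✗
ticket_id=808: ✗
ticket_id=809: ✗
ticket_id=810: ✗
app_avg = (51 + 42) / 2 = 46.5
—
[medium_sum: severity in ('medium', 'critical', 'high') and reopens = 4]
ticket_id=800: ✗
ticket_id=801: ✗
ticket_id=802: ✗
ticket_id=803: ✗
ticket_id=804: ✗
ticket_id=805: ✗
ticket_id=806: ✗
ticket_id=807: ✗
ticket_id=808: ✗
ticket_id=809: ✗
ticket_id=810: ✓ → 30
medium_sum = 30
—
[age_days_sum: age_days <= 38]
ticket_id=800: ✓ → 96
ticket_id=801: ✓ → 54
ticket_id=802: ✗
ticket_id=803: ✓ → 82
ticket_id=804: ✓ → 39
ticket_id=805: ✓ → 51
ticket_id=806: ✓ → 42
ticket_id=807: ✗
ticket_id=808: ✗
ticket_id=809: ✗
ticket_id=810: ✓ → 30
age_days_sum = 96 + 54 + 82 + 39 + 51 + 42 + 30 = 394

app_avg=46.5, medium_sum=30, age_days_sum=394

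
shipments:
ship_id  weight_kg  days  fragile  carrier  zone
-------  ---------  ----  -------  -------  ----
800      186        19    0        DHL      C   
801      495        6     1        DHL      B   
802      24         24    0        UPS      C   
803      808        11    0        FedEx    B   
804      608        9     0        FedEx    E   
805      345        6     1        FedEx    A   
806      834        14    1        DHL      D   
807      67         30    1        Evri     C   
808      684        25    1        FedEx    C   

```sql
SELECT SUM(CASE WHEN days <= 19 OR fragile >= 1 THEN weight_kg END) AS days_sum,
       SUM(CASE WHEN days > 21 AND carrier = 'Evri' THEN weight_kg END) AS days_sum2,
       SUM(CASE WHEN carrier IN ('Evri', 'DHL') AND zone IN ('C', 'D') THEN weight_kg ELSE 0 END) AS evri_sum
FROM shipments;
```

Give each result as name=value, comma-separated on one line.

days_sum=4027, days_sum2=67, evri_sum=1087

[days_sum: days <= 19 OR fragile >= 1]
ship_id=800: ✓ → 186
ship_id=801: ✓ → 495
ship_id=802: ✗
ship_id=803: ✓ → 808
ship_id=804: ✓ → 608
ship_id=805: ✓ → 345
ship_id=806: ✓ → 834
ship_id=807: ✓ → 67
ship_id=808: ✓ → 684
days_sum = 186 + 495 + 808 + 608 + 345 + 834 + 67 + 684 = 4027
—
[days_sum2: days > 21 AND carrier = 'Evri']
ship_id=800: ✗
ship_id=801: ✗
ship_id=802: ✗
ship_id=803: ✗
ship_id=804: ✗
ship_id=805: ✗
ship_id=806: ✗
ship_id=807: ✓ → 67
ship_id=808: ✗
days_sum2 = 67
—
[evri_sum: carrier IN ('Evri', 'DHL') AND zone IN ('C', 'D')]
ship_id=800: ✓ → 186
ship_id=801: ✗
ship_id=802: ✗
ship_id=803: ✗
ship_id=804: ✗
ship_id=805: ✗
ship_id=806: ✓ → 834
ship_id=807: ✓ → 67
ship_id=808: ✗
evri_sum = 186 + 834 + 67 = 1087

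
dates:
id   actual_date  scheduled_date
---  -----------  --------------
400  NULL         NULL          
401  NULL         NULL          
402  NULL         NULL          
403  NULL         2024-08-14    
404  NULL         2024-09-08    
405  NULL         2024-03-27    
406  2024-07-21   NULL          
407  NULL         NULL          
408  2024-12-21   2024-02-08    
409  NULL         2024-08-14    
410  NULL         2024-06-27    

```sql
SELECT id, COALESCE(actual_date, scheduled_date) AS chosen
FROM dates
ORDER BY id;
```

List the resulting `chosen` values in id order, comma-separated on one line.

id=400: actual_date=NULL, scheduled_date=NULL (all NULL) → NULL
id=401: actual_date=NULL, scheduled_date=NULL (all NULL) → NULL
id=402: actual_date=NULL, scheduled_date=NULL (all NULL) → NULL
id=403: actual_date=NULL, scheduled_date=2024-08-14 → 2024-08-14
id=404: actual_date=NULL, scheduled_date=2024-09-08 → 2024-09-08
id=405: actual_date=NULL, scheduled_date=2024-03-27 → 2024-03-27
id=406: actual_date=2024-07-21 → 2024-07-21
id=407: actual_date=NULL, scheduled_date=NULL (all NULL) → NULL
id=408: actual_date=2024-12-21 → 2024-12-21
id=409: actual_date=NULL, scheduled_date=2024-08-14 → 2024-08-14
id=410: actual_date=NULL, scheduled_date=2024-06-27 → 2024-06-27

NULL, NULL, NULL, 2024-08-14, 2024-09-08, 2024-03-27, 2024-07-21, NULL, 2024-12-21, 2024-08-14, 2024-06-27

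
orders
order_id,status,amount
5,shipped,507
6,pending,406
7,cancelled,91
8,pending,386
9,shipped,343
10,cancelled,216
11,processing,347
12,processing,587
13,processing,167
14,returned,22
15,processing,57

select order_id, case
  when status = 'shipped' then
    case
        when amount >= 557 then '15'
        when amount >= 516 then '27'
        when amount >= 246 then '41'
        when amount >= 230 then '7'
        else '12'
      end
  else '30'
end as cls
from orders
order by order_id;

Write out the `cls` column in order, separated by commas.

41, 30, 30, 30, 41, 30, 30, 30, 30, 30, 30

order_id=5: status='shipped' → inner[amount >= 246] → 41
order_id=6: status='pending' → outer ELSE → 30
order_id=7: status='cancelled' → outer ELSE → 30
order_id=8: status='pending' → outer ELSE → 30
order_id=9: status='shipped' → inner[amount >= 246] → 41
order_id=10: status='cancelled' → outer ELSE → 30
order_id=11: status='processing' → outer ELSE → 30
order_id=12: status='processing' → outer ELSE → 30
order_id=13: status='processing' → outer ELSE → 30
order_id=14: status='returned' → outer ELSE → 30
order_id=15: status='processing' → outer ELSE → 30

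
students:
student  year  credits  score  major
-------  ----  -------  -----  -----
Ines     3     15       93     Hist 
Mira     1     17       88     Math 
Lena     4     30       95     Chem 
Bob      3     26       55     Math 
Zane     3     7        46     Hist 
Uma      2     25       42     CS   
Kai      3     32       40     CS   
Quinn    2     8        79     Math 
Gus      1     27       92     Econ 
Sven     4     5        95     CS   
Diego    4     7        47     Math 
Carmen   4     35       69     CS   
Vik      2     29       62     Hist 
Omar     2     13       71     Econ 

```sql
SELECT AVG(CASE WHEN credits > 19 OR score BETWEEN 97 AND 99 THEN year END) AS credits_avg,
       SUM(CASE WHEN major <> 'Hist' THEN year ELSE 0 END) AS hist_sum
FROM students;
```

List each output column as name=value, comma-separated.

[credits_avg: credits > 19 OR score BETWEEN 97 AND 99]
student=Ines: ✗
student=Mira: ✗
student=Lena: ✓ → 4
student=Bob: ✓ → 3
student=Zane: ✗
student=Uma: ✓ → 2
student=Kai: ✓ → 3
student=Quinn: ✗
student=Gus: ✓ → 1
student=Sven: ✗
student=Diego: ✗
student=Carmen: ✓ → 4
student=Vik: ✓ → 2
student=Omar: ✗
credits_avg = (4 + 3 + 2 + 3 + 1 + 4 + 2) / 7 = 2.7142857143
—
[hist_sum: major <> 'Hist']
student=Ines: ✗
student=Mira: ✓ → 1
student=Lena: ✓ → 4
student=Bob: ✓ → 3
student=Zane: ✗
student=Uma: ✓ → 2
student=Kai: ✓ → 3
student=Quinn: ✓ → 2
student=Gus: ✓ → 1
student=Sven: ✓ → 4
student=Diego: ✓ → 4
student=Carmen: ✓ → 4
student=Vik: ✗
student=Omar: ✓ → 2
hist_sum = 1 + 4 + 3 + 2 + 3 + 2 + 1 + 4 + 4 + 4 + 2 = 30

credits_avg=2.7142857143, hist_sum=30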